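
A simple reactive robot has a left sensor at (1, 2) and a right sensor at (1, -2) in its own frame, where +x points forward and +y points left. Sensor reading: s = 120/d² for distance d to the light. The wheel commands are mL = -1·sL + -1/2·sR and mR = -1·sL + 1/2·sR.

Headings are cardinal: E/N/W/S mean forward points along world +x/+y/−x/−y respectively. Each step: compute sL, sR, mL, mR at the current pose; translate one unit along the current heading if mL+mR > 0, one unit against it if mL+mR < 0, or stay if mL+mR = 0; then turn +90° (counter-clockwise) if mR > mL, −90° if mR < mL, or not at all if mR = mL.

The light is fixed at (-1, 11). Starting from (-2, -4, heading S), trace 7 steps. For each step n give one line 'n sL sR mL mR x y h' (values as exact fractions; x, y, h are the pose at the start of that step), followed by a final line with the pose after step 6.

0 120/257 24/53 -9444/13621 -3276/13621 -2 -4 S
1 5/6 15/32 -205/192 -115/192 -2 -3 E
2 24/37 120/169 -6276/6253 -1836/6253 -3 -3 N
3 60/149 60/89 -9810/13261 -870/13261 -3 -4 W
4 120/257 24/53 -9444/13621 -3276/13621 -2 -4 S
5 5/6 15/32 -205/192 -115/192 -2 -3 E
6 24/37 120/169 -6276/6253 -1836/6253 -3 -3 N
final -3 -4 W

n=0: pose=(-2,-4,S); sL=120/257, sR=24/53; mL=-9444/13621, mR=-3276/13621; mL+mR=-240/257 → advance -1; mR−mL=24/53 → turn +1·90°
n=1: pose=(-2,-3,E); sL=5/6, sR=15/32; mL=-205/192, mR=-115/192; mL+mR=-5/3 → advance -1; mR−mL=15/32 → turn +1·90°
n=2: pose=(-3,-3,N); sL=24/37, sR=120/169; mL=-6276/6253, mR=-1836/6253; mL+mR=-48/37 → advance -1; mR−mL=120/169 → turn +1·90°
n=3: pose=(-3,-4,W); sL=60/149, sR=60/89; mL=-9810/13261, mR=-870/13261; mL+mR=-120/149 → advance -1; mR−mL=60/89 → turn +1·90°
n=4: pose=(-2,-4,S); sL=120/257, sR=24/53; mL=-9444/13621, mR=-3276/13621; mL+mR=-240/257 → advance -1; mR−mL=24/53 → turn +1·90°
n=5: pose=(-2,-3,E); sL=5/6, sR=15/32; mL=-205/192, mR=-115/192; mL+mR=-5/3 → advance -1; mR−mL=15/32 → turn +1·90°
n=6: pose=(-3,-3,N); sL=24/37, sR=120/169; mL=-6276/6253, mR=-1836/6253; mL+mR=-48/37 → advance -1; mR−mL=120/169 → turn +1·90°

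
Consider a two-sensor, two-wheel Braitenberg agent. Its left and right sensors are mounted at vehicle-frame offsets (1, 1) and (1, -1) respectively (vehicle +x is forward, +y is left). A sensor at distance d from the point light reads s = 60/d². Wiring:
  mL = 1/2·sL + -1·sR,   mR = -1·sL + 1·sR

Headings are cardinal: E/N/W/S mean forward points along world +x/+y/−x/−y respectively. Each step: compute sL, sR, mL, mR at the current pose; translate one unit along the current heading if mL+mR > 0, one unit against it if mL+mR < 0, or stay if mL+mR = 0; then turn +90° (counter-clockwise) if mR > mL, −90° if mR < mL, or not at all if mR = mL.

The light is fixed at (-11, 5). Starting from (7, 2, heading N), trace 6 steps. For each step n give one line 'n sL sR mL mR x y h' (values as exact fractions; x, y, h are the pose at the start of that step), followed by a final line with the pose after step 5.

0 60/293 12/73 -1326/21389 -864/21389 7 2 N
1 30/157 30/149 -2475/23393 240/23393 7 1 W
2 12/85 60/349 -3006/29665 912/29665 8 1 S
3 15/101 15/104 -735/10504 -45/10504 8 2 E
4 60/293 12/73 -1326/21389 -864/21389 7 2 N
5 30/157 30/149 -2475/23393 240/23393 7 1 W
final 8 1 S

n=0: pose=(7,2,N); sL=60/293, sR=12/73; mL=-1326/21389, mR=-864/21389; mL+mR=-30/293 → advance -1; mR−mL=462/21389 → turn +1·90°
n=1: pose=(7,1,W); sL=30/157, sR=30/149; mL=-2475/23393, mR=240/23393; mL+mR=-15/157 → advance -1; mR−mL=2715/23393 → turn +1·90°
n=2: pose=(8,1,S); sL=12/85, sR=60/349; mL=-3006/29665, mR=912/29665; mL+mR=-6/85 → advance -1; mR−mL=3918/29665 → turn +1·90°
n=3: pose=(8,2,E); sL=15/101, sR=15/104; mL=-735/10504, mR=-45/10504; mL+mR=-15/202 → advance -1; mR−mL=345/5252 → turn +1·90°
n=4: pose=(7,2,N); sL=60/293, sR=12/73; mL=-1326/21389, mR=-864/21389; mL+mR=-30/293 → advance -1; mR−mL=462/21389 → turn +1·90°
n=5: pose=(7,1,W); sL=30/157, sR=30/149; mL=-2475/23393, mR=240/23393; mL+mR=-15/157 → advance -1; mR−mL=2715/23393 → turn +1·90°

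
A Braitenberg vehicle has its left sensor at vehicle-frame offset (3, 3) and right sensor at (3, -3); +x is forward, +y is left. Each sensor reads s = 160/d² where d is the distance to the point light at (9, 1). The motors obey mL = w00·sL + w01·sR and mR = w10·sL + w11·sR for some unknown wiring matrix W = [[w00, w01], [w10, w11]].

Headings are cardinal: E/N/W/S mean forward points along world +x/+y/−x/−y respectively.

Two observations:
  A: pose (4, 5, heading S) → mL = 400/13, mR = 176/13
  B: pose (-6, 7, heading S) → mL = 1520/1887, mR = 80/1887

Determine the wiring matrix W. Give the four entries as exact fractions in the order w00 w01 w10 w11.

1 -1/2 1/2 -1

obs A: pose=(4,5,S) → sL=32, sR=32/13, mL=400/13, mR=176/13
obs B: pose=(-6,7,S) → sL=160/153, sR=160/333, mL=1520/1887, mR=80/1887
sensor matrix S = [[32, 32/13], [160/153, 160/333]]; det S = 942080/73593
solve [mL_A; mL_B] = S·[w00; w01] and [mR_A; mR_B] = S·[w10; w11]:
  w00 = 1, w01 = -1/2, w10 = 1/2, w11 = -1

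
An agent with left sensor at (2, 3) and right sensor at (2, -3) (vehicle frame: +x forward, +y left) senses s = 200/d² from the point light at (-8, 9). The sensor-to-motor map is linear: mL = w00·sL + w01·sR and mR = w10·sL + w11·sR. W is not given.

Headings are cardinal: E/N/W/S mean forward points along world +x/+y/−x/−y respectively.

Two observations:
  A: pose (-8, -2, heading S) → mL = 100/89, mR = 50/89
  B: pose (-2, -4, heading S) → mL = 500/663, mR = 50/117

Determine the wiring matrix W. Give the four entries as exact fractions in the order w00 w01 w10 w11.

obs A: pose=(-8,-2,S) → sL=100/89, sR=100/89, mL=100/89, mR=50/89
obs B: pose=(-2,-4,S) → sL=100/153, sR=100/117, mL=500/663, mR=50/117
sensor matrix S = [[100/89, 100/89], [100/153, 100/117]]; det S = 40000/177021
solve [mL_A; mL_B] = S·[w00; w01] and [mR_A; mR_B] = S·[w10; w11]:
  w00 = 1/2, w01 = 1/2, w10 = 0, w11 = 1/2

1/2 1/2 0 1/2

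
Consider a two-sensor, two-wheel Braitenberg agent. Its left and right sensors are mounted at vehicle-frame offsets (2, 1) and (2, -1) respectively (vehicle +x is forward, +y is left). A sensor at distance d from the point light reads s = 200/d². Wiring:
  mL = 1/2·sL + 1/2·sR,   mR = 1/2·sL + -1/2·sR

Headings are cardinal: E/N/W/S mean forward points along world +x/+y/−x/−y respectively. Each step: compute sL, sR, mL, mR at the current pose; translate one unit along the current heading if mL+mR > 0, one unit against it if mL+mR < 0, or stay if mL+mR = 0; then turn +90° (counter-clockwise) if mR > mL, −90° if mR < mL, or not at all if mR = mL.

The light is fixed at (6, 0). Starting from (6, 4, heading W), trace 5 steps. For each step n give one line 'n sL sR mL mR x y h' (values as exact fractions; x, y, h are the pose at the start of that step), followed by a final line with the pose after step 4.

n=0: pose=(6,4,W); sL=200/13, sR=200/29; mL=4200/377, mR=1600/377; mL+mR=200/13 → advance +1; mR−mL=-200/29 → turn -1·90°
n=1: pose=(5,4,N); sL=5, sR=50/9; mL=95/18, mR=-5/18; mL+mR=5 → advance +1; mR−mL=-50/9 → turn -1·90°
n=2: pose=(5,5,E); sL=200/37, sR=200/17; mL=5400/629, mR=-2000/629; mL+mR=200/37 → advance +1; mR−mL=-200/17 → turn -1·90°
n=3: pose=(6,5,S); sL=20, sR=20; mL=20, mR=0; mL+mR=20 → advance +1; mR−mL=-20 → turn -1·90°
n=4: pose=(6,4,W); sL=200/13, sR=200/29; mL=4200/377, mR=1600/377; mL+mR=200/13 → advance +1; mR−mL=-200/29 → turn -1·90°

0 200/13 200/29 4200/377 1600/377 6 4 W
1 5 50/9 95/18 -5/18 5 4 N
2 200/37 200/17 5400/629 -2000/629 5 5 E
3 20 20 20 0 6 5 S
4 200/13 200/29 4200/377 1600/377 6 4 W
final 5 4 N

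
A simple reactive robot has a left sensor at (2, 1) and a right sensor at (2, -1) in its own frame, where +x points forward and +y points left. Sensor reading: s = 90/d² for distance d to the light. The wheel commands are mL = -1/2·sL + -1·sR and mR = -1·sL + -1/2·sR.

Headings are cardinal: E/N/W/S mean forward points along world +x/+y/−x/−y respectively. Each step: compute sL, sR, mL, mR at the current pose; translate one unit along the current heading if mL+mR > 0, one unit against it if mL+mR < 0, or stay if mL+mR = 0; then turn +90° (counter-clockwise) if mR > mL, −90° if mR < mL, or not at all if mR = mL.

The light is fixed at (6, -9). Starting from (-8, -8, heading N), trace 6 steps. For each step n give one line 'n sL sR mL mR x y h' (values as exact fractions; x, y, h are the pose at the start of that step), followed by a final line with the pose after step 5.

n=0: pose=(-8,-8,N); sL=5/13, sR=45/89; mL=-1615/2314, mR=-1475/2314; mL+mR=-1545/1157 → advance -1; mR−mL=70/1157 → turn +1·90°
n=1: pose=(-8,-9,W); sL=90/257, sR=90/257; mL=-135/257, mR=-135/257; mL+mR=-270/257 → advance -1; mR−mL=0 → turn +0·90°
n=2: pose=(-7,-9,W); sL=45/113, sR=45/113; mL=-135/226, mR=-135/226; mL+mR=-135/113 → advance -1; mR−mL=0 → turn +0·90°
n=3: pose=(-6,-9,W); sL=90/197, sR=90/197; mL=-135/197, mR=-135/197; mL+mR=-270/197 → advance -1; mR−mL=0 → turn +0·90°
n=4: pose=(-5,-9,W); sL=9/17, sR=9/17; mL=-27/34, mR=-27/34; mL+mR=-27/17 → advance -1; mR−mL=0 → turn +0·90°
n=5: pose=(-4,-9,W); sL=18/29, sR=18/29; mL=-27/29, mR=-27/29; mL+mR=-54/29 → advance -1; mR−mL=0 → turn +0·90°

0 5/13 45/89 -1615/2314 -1475/2314 -8 -8 N
1 90/257 90/257 -135/257 -135/257 -8 -9 W
2 45/113 45/113 -135/226 -135/226 -7 -9 W
3 90/197 90/197 -135/197 -135/197 -6 -9 W
4 9/17 9/17 -27/34 -27/34 -5 -9 W
5 18/29 18/29 -27/29 -27/29 -4 -9 W
final -3 -9 W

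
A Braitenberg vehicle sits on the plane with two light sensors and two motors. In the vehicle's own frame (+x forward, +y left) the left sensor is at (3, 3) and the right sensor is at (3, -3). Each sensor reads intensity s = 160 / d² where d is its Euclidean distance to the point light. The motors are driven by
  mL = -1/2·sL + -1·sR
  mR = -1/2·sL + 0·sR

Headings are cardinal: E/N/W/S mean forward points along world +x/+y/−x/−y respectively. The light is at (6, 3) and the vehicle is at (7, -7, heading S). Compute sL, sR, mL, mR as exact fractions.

left sensor world pos  = (10, -10); dL² = 185
right sensor world pos = (4, -10); dR² = 173
sL = 160/185 = 32/37
sR = 160/173 = 160/173
mL = -1/2·sL + -1·sR = -8688/6401
mR = -1/2·sL + 0·sR = -16/37

32/37 160/173 -8688/6401 -16/37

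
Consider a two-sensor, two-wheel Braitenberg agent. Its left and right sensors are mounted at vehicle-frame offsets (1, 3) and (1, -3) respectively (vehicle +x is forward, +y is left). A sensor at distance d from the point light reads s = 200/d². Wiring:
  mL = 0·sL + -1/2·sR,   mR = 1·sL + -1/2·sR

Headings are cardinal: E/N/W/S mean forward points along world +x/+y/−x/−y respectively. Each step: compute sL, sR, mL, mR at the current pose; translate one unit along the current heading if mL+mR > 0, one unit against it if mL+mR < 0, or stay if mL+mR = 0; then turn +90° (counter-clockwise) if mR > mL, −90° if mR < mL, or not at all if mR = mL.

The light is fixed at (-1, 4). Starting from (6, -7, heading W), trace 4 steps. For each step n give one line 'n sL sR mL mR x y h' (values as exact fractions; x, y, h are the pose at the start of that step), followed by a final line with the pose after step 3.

n=0: pose=(6,-7,W); sL=25/29, sR=2; mL=-1, mR=-4/29; mL+mR=-33/29 → advance -1; mR−mL=25/29 → turn +1·90°
n=1: pose=(7,-7,S); sL=40/53, sR=200/169; mL=-100/169, mR=1460/8957; mL+mR=-3840/8957 → advance -1; mR−mL=40/53 → turn +1·90°
n=2: pose=(7,-6,E); sL=20/13, sR=4/5; mL=-2/5, mR=74/65; mL+mR=48/65 → advance +1; mR−mL=20/13 → turn +1·90°
n=3: pose=(8,-6,N); sL=200/117, sR=8/9; mL=-4/9, mR=148/117; mL+mR=32/39 → advance +1; mR−mL=200/117 → turn +1·90°

0 25/29 2 -1 -4/29 6 -7 W
1 40/53 200/169 -100/169 1460/8957 7 -7 S
2 20/13 4/5 -2/5 74/65 7 -6 E
3 200/117 8/9 -4/9 148/117 8 -6 N
final 8 -5 W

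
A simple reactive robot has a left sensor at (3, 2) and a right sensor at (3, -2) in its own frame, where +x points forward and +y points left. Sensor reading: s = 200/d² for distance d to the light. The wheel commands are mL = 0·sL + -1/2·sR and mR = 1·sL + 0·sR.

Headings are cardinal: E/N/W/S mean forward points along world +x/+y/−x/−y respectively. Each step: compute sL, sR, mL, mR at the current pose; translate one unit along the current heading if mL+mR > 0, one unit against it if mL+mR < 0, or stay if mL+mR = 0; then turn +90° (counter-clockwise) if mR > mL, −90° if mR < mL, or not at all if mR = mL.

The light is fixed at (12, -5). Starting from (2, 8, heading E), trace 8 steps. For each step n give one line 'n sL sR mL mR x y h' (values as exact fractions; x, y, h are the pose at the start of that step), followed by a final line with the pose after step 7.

0 100/137 20/17 -10/17 100/137 2 8 E
1 200/377 40/61 -20/61 200/377 3 8 N
2 25/36 1/2 -1/4 25/36 3 9 W
3 40/37 40/53 -20/53 40/37 2 9 S
4 100/137 20/17 -10/17 100/137 2 8 E
5 200/377 40/61 -20/61 200/377 3 8 N
6 25/36 1/2 -1/4 25/36 3 9 W
7 40/37 40/53 -20/53 40/37 2 9 S
final 2 8 E

n=0: pose=(2,8,E); sL=100/137, sR=20/17; mL=-10/17, mR=100/137; mL+mR=330/2329 → advance +1; mR−mL=3070/2329 → turn +1·90°
n=1: pose=(3,8,N); sL=200/377, sR=40/61; mL=-20/61, mR=200/377; mL+mR=4660/22997 → advance +1; mR−mL=19740/22997 → turn +1·90°
n=2: pose=(3,9,W); sL=25/36, sR=1/2; mL=-1/4, mR=25/36; mL+mR=4/9 → advance +1; mR−mL=17/18 → turn +1·90°
n=3: pose=(2,9,S); sL=40/37, sR=40/53; mL=-20/53, mR=40/37; mL+mR=1380/1961 → advance +1; mR−mL=2860/1961 → turn +1·90°
n=4: pose=(2,8,E); sL=100/137, sR=20/17; mL=-10/17, mR=100/137; mL+mR=330/2329 → advance +1; mR−mL=3070/2329 → turn +1·90°
n=5: pose=(3,8,N); sL=200/377, sR=40/61; mL=-20/61, mR=200/377; mL+mR=4660/22997 → advance +1; mR−mL=19740/22997 → turn +1·90°
n=6: pose=(3,9,W); sL=25/36, sR=1/2; mL=-1/4, mR=25/36; mL+mR=4/9 → advance +1; mR−mL=17/18 → turn +1·90°
n=7: pose=(2,9,S); sL=40/37, sR=40/53; mL=-20/53, mR=40/37; mL+mR=1380/1961 → advance +1; mR−mL=2860/1961 → turn +1·90°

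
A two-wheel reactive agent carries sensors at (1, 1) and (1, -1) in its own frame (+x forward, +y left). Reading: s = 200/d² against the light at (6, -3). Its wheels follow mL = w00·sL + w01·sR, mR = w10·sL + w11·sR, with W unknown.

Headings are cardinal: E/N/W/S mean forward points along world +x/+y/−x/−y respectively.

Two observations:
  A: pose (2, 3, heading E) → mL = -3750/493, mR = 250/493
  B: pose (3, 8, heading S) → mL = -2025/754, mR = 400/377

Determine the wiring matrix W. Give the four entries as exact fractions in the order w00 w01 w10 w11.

-1/2 -1 1 -1/2

obs A: pose=(2,3,E) → sL=100/29, sR=100/17, mL=-3750/493, mR=250/493
obs B: pose=(3,8,S) → sL=25/13, sR=50/29, mL=-2025/754, mR=400/377
sensor matrix S = [[100/29, 100/17], [25/13, 50/29]]; det S = -997500/185861
solve [mL_A; mL_B] = S·[w00; w01] and [mR_A; mR_B] = S·[w10; w11]:
  w00 = -1/2, w01 = -1, w10 = 1, w11 = -1/2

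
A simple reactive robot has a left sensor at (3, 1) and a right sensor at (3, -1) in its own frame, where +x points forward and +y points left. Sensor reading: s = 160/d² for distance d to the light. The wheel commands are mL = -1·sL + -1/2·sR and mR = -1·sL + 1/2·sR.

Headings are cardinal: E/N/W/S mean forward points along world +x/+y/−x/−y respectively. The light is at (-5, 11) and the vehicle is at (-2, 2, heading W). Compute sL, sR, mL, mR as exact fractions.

8/5 5/2 -57/20 -7/20

left sensor world pos  = (-5, 1); dL² = 100
right sensor world pos = (-5, 3); dR² = 64
sL = 160/100 = 8/5
sR = 160/64 = 5/2
mL = -1·sL + -1/2·sR = -57/20
mR = -1·sL + 1/2·sR = -7/20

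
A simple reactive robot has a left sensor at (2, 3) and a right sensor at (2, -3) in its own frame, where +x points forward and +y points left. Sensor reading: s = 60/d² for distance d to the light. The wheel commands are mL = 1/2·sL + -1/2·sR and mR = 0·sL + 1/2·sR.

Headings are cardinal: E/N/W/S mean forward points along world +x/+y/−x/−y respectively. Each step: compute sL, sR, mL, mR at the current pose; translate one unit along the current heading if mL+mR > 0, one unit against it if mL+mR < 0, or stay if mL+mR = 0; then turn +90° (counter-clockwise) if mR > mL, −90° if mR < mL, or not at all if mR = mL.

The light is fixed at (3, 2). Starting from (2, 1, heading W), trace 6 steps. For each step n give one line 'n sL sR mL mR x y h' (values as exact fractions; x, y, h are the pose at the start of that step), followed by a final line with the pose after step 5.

0 12/5 60/13 -72/65 30/13 2 1 W
1 6 30/17 36/17 15/17 1 1 S
2 60/41 60/17 -720/697 30/17 1 0 W
3 15/4 15/13 135/104 15/26 0 0 S
4 60/61 12/5 -216/305 6/5 0 -1 W
5 30/13 30/37 360/481 15/37 -1 -1 S
final -1 -2 W

n=0: pose=(2,1,W); sL=12/5, sR=60/13; mL=-72/65, mR=30/13; mL+mR=6/5 → advance +1; mR−mL=222/65 → turn +1·90°
n=1: pose=(1,1,S); sL=6, sR=30/17; mL=36/17, mR=15/17; mL+mR=3 → advance +1; mR−mL=-21/17 → turn -1·90°
n=2: pose=(1,0,W); sL=60/41, sR=60/17; mL=-720/697, mR=30/17; mL+mR=30/41 → advance +1; mR−mL=1950/697 → turn +1·90°
n=3: pose=(0,0,S); sL=15/4, sR=15/13; mL=135/104, mR=15/26; mL+mR=15/8 → advance +1; mR−mL=-75/104 → turn -1·90°
n=4: pose=(0,-1,W); sL=60/61, sR=12/5; mL=-216/305, mR=6/5; mL+mR=30/61 → advance +1; mR−mL=582/305 → turn +1·90°
n=5: pose=(-1,-1,S); sL=30/13, sR=30/37; mL=360/481, mR=15/37; mL+mR=15/13 → advance +1; mR−mL=-165/481 → turn -1·90°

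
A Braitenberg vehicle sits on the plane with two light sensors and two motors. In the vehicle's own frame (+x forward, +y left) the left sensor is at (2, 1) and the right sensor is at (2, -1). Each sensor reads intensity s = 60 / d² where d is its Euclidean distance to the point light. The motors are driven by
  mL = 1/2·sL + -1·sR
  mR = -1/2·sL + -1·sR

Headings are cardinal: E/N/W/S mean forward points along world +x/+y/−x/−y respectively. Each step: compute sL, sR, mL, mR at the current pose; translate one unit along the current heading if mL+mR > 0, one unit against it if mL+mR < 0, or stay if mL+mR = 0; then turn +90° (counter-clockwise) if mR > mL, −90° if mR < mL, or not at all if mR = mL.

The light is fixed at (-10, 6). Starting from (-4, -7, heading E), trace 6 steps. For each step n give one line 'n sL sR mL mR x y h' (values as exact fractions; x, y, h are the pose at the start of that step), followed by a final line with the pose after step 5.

n=0: pose=(-4,-7,E); sL=15/52, sR=3/13; mL=-9/104, mR=-3/8; mL+mR=-6/13 → advance -1; mR−mL=-15/52 → turn -1·90°
n=1: pose=(-5,-7,S); sL=20/87, sR=60/241; mL=-2810/20967, mR=-7630/20967; mL+mR=-120/241 → advance -1; mR−mL=-20/87 → turn -1·90°
n=2: pose=(-5,-6,W); sL=30/89, sR=6/13; mL=-339/1157, mR=-729/1157; mL+mR=-12/13 → advance -1; mR−mL=-30/89 → turn -1·90°
n=3: pose=(-4,-6,N); sL=12/25, sR=60/149; mL=-606/3725, mR=-2394/3725; mL+mR=-120/149 → advance -1; mR−mL=-12/25 → turn -1·90°
n=4: pose=(-4,-7,E); sL=15/52, sR=3/13; mL=-9/104, mR=-3/8; mL+mR=-6/13 → advance -1; mR−mL=-15/52 → turn -1·90°
n=5: pose=(-5,-7,S); sL=20/87, sR=60/241; mL=-2810/20967, mR=-7630/20967; mL+mR=-120/241 → advance -1; mR−mL=-20/87 → turn -1·90°

0 15/52 3/13 -9/104 -3/8 -4 -7 E
1 20/87 60/241 -2810/20967 -7630/20967 -5 -7 S
2 30/89 6/13 -339/1157 -729/1157 -5 -6 W
3 12/25 60/149 -606/3725 -2394/3725 -4 -6 N
4 15/52 3/13 -9/104 -3/8 -4 -7 E
5 20/87 60/241 -2810/20967 -7630/20967 -5 -7 S
final -5 -6 W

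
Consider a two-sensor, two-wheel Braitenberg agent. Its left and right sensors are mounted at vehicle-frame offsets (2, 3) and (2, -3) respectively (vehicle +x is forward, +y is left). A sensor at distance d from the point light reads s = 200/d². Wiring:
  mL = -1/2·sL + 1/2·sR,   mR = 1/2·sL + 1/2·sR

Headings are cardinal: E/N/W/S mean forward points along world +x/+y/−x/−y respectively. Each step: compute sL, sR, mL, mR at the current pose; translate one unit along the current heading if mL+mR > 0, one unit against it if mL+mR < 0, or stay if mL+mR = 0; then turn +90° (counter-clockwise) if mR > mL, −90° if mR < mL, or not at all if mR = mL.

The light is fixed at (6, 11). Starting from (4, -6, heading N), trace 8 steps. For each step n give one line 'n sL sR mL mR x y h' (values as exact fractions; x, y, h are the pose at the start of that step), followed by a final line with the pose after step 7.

n=0: pose=(4,-6,N); sL=4/5, sR=100/113; mL=24/565, mR=476/565; mL+mR=100/113 → advance +1; mR−mL=4/5 → turn +1·90°
n=1: pose=(4,-5,W); sL=200/377, sR=40/37; mL=3840/13949, mR=11240/13949; mL+mR=40/37 → advance +1; mR−mL=200/377 → turn +1·90°
n=2: pose=(3,-5,S); sL=50/81, sR=5/9; mL=-5/162, mR=95/162; mL+mR=5/9 → advance +1; mR−mL=50/81 → turn +1·90°
n=3: pose=(3,-6,E); sL=200/197, sR=200/401; mL=-20400/78997, mR=59800/78997; mL+mR=200/401 → advance +1; mR−mL=200/197 → turn +1·90°
n=4: pose=(4,-6,N); sL=4/5, sR=100/113; mL=24/565, mR=476/565; mL+mR=100/113 → advance +1; mR−mL=4/5 → turn +1·90°
n=5: pose=(4,-5,W); sL=200/377, sR=40/37; mL=3840/13949, mR=11240/13949; mL+mR=40/37 → advance +1; mR−mL=200/377 → turn +1·90°
n=6: pose=(3,-5,S); sL=50/81, sR=5/9; mL=-5/162, mR=95/162; mL+mR=5/9 → advance +1; mR−mL=50/81 → turn +1·90°
n=7: pose=(3,-6,E); sL=200/197, sR=200/401; mL=-20400/78997, mR=59800/78997; mL+mR=200/401 → advance +1; mR−mL=200/197 → turn +1·90°

0 4/5 100/113 24/565 476/565 4 -6 N
1 200/377 40/37 3840/13949 11240/13949 4 -5 W
2 50/81 5/9 -5/162 95/162 3 -5 S
3 200/197 200/401 -20400/78997 59800/78997 3 -6 E
4 4/5 100/113 24/565 476/565 4 -6 N
5 200/377 40/37 3840/13949 11240/13949 4 -5 W
6 50/81 5/9 -5/162 95/162 3 -5 S
7 200/197 200/401 -20400/78997 59800/78997 3 -6 E
final 4 -6 N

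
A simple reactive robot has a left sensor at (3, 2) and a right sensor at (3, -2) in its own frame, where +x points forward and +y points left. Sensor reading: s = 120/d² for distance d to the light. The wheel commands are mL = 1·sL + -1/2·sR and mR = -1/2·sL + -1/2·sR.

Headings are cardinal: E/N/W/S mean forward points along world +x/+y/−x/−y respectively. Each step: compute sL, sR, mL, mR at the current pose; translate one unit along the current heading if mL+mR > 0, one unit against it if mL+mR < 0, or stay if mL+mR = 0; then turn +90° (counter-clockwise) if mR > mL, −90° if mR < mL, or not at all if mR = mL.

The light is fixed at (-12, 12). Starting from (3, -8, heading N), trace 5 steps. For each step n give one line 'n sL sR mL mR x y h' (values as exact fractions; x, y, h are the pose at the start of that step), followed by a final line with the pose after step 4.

n=0: pose=(3,-8,N); sL=60/229, sR=60/289; mL=10470/66181, mR=-15540/66181; mL+mR=-5070/66181 → advance -1; mR−mL=-90/229 → turn -1·90°
n=1: pose=(3,-9,E); sL=24/137, sR=120/853; mL=12252/116861, mR=-18456/116861; mL+mR=-6204/116861 → advance -1; mR−mL=-36/137 → turn -1·90°
n=2: pose=(2,-9,S); sL=15/104, sR=1/6; mL=19/312, mR=-97/624; mL+mR=-59/624 → advance -1; mR−mL=-45/208 → turn -1·90°
n=3: pose=(2,-8,W); sL=24/121, sR=24/89; mL=684/10769, mR=-2520/10769; mL+mR=-1836/10769 → advance -1; mR−mL=-36/121 → turn -1·90°
n=4: pose=(3,-8,N); sL=60/229, sR=60/289; mL=10470/66181, mR=-15540/66181; mL+mR=-5070/66181 → advance -1; mR−mL=-90/229 → turn -1·90°

0 60/229 60/289 10470/66181 -15540/66181 3 -8 N
1 24/137 120/853 12252/116861 -18456/116861 3 -9 E
2 15/104 1/6 19/312 -97/624 2 -9 S
3 24/121 24/89 684/10769 -2520/10769 2 -8 W
4 60/229 60/289 10470/66181 -15540/66181 3 -8 N
final 3 -9 E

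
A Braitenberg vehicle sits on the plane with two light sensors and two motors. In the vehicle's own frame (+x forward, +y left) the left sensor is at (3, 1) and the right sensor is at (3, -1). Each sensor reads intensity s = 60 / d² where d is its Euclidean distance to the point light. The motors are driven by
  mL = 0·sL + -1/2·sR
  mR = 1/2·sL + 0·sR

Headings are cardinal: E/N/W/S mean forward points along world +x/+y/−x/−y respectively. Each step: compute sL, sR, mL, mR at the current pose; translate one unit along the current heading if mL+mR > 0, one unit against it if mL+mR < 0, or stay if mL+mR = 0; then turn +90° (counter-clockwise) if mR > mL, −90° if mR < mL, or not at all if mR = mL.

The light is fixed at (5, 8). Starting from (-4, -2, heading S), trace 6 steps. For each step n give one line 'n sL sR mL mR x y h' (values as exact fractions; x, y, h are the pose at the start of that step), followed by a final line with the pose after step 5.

n=0: pose=(-4,-2,S); sL=60/233, sR=60/269; mL=-30/269, mR=30/233; mL+mR=1080/62677 → advance +1; mR−mL=15060/62677 → turn +1·90°
n=1: pose=(-4,-3,E); sL=15/34, sR=1/3; mL=-1/6, mR=15/68; mL+mR=11/204 → advance +1; mR−mL=79/204 → turn +1·90°
n=2: pose=(-3,-3,N); sL=12/29, sR=60/113; mL=-30/113, mR=6/29; mL+mR=-192/3277 → advance -1; mR−mL=1548/3277 → turn +1·90°
n=3: pose=(-3,-4,W); sL=6/29, sR=30/121; mL=-15/121, mR=3/29; mL+mR=-72/3509 → advance -1; mR−mL=798/3509 → turn +1·90°
n=4: pose=(-2,-4,S); sL=20/87, sR=60/289; mL=-30/289, mR=10/87; mL+mR=280/25143 → advance +1; mR−mL=5500/25143 → turn +1·90°
n=5: pose=(-2,-5,E); sL=3/8, sR=15/53; mL=-15/106, mR=3/16; mL+mR=39/848 → advance +1; mR−mL=279/848 → turn +1·90°

0 60/233 60/269 -30/269 30/233 -4 -2 S
1 15/34 1/3 -1/6 15/68 -4 -3 E
2 12/29 60/113 -30/113 6/29 -3 -3 N
3 6/29 30/121 -15/121 3/29 -3 -4 W
4 20/87 60/289 -30/289 10/87 -2 -4 S
5 3/8 15/53 -15/106 3/16 -2 -5 E
final -1 -5 N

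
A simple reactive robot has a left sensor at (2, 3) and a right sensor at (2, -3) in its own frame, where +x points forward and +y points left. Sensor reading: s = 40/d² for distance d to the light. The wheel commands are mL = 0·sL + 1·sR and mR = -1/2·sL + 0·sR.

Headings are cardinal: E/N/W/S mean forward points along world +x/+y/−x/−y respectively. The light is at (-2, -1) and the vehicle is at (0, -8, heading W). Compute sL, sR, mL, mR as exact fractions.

2/5 5/2 5/2 -1/5

left sensor world pos  = (-2, -11); dL² = 100
right sensor world pos = (-2, -5); dR² = 16
sL = 40/100 = 2/5
sR = 40/16 = 5/2
mL = 0·sL + 1·sR = 5/2
mR = -1/2·sL + 0·sR = -1/5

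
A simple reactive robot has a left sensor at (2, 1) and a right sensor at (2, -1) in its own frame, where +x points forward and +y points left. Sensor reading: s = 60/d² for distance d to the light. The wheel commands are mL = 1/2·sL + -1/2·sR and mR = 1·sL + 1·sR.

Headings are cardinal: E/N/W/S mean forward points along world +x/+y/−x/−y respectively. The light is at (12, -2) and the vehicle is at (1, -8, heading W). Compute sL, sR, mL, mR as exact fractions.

left sensor world pos  = (-1, -9); dL² = 218
right sensor world pos = (-1, -7); dR² = 194
sL = 60/218 = 30/109
sR = 60/194 = 30/97
mL = 1/2·sL + -1/2·sR = -180/10573
mR = 1·sL + 1·sR = 6180/10573

30/109 30/97 -180/10573 6180/10573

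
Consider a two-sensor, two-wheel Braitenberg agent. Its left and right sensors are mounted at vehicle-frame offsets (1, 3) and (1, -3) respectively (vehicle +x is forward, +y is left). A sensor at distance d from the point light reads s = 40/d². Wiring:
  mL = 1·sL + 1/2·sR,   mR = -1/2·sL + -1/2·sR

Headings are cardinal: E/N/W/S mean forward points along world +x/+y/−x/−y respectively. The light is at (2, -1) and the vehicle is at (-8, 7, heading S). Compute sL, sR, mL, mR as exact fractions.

left sensor world pos  = (-5, 6); dL² = 98
right sensor world pos = (-11, 6); dR² = 218
sL = 40/98 = 20/49
sR = 40/218 = 20/109
mL = 1·sL + 1/2·sR = 2670/5341
mR = -1/2·sL + -1/2·sR = -1580/5341

20/49 20/109 2670/5341 -1580/5341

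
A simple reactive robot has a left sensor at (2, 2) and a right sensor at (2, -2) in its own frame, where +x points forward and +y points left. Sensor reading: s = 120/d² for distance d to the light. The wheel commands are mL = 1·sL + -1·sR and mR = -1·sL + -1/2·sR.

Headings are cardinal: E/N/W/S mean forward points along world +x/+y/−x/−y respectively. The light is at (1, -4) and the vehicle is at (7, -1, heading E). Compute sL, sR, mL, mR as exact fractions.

left sensor world pos  = (9, 1); dL² = 89
right sensor world pos = (9, -3); dR² = 65
sL = 120/89 = 120/89
sR = 120/65 = 24/13
mL = 1·sL + -1·sR = -576/1157
mR = -1·sL + -1/2·sR = -2628/1157

120/89 24/13 -576/1157 -2628/1157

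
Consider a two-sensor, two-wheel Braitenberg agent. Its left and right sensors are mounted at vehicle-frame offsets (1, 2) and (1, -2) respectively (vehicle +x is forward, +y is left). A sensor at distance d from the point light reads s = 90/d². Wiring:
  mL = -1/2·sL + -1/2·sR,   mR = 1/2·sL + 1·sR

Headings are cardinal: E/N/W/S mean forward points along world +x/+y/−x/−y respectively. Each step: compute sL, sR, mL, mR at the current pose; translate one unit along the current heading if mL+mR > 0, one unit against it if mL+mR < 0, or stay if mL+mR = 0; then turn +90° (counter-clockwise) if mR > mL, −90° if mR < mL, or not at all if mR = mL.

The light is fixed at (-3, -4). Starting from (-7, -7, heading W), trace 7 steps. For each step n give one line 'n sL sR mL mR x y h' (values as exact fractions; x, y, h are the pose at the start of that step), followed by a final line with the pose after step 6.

n=0: pose=(-7,-7,W); sL=9/5, sR=45/13; mL=-171/65, mR=567/130; mL+mR=45/26 → advance +1; mR−mL=909/130 → turn +1·90°
n=1: pose=(-8,-7,S); sL=18/5, sR=18/13; mL=-162/65, mR=207/65; mL+mR=9/13 → advance +1; mR−mL=369/65 → turn +1·90°
n=2: pose=(-8,-8,E); sL=9/2, sR=45/26; mL=-81/26, mR=207/52; mL+mR=45/52 → advance +1; mR−mL=369/52 → turn +1·90°
n=3: pose=(-7,-8,N); sL=2, sR=90/13; mL=-58/13, mR=103/13; mL+mR=45/13 → advance +1; mR−mL=161/13 → turn +1·90°
n=4: pose=(-7,-7,W); sL=9/5, sR=45/13; mL=-171/65, mR=567/130; mL+mR=45/26 → advance +1; mR−mL=909/130 → turn +1·90°
n=5: pose=(-8,-7,S); sL=18/5, sR=18/13; mL=-162/65, mR=207/65; mL+mR=9/13 → advance +1; mR−mL=369/65 → turn +1·90°
n=6: pose=(-8,-8,E); sL=9/2, sR=45/26; mL=-81/26, mR=207/52; mL+mR=45/52 → advance +1; mR−mL=369/52 → turn +1·90°

0 9/5 45/13 -171/65 567/130 -7 -7 W
1 18/5 18/13 -162/65 207/65 -8 -7 S
2 9/2 45/26 -81/26 207/52 -8 -8 E
3 2 90/13 -58/13 103/13 -7 -8 N
4 9/5 45/13 -171/65 567/130 -7 -7 W
5 18/5 18/13 -162/65 207/65 -8 -7 S
6 9/2 45/26 -81/26 207/52 -8 -8 E
final -7 -8 N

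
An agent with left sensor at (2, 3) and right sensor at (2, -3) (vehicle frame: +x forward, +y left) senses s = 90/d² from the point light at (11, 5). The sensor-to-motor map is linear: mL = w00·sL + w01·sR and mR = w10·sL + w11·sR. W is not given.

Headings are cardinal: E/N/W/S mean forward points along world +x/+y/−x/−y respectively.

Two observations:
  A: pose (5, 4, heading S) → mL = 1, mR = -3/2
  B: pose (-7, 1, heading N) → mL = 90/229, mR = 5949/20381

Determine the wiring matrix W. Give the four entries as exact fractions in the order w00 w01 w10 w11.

0 1 -1/2 1

obs A: pose=(5,4,S) → sL=5, sR=1, mL=1, mR=-3/2
obs B: pose=(-7,1,N) → sL=18/89, sR=90/229, mL=90/229, mR=5949/20381
sensor matrix S = [[5, 1], [18/89, 90/229]]; det S = 35928/20381
solve [mL_A; mL_B] = S·[w00; w01] and [mR_A; mR_B] = S·[w10; w11]:
  w00 = 0, w01 = 1, w10 = -1/2, w11 = 1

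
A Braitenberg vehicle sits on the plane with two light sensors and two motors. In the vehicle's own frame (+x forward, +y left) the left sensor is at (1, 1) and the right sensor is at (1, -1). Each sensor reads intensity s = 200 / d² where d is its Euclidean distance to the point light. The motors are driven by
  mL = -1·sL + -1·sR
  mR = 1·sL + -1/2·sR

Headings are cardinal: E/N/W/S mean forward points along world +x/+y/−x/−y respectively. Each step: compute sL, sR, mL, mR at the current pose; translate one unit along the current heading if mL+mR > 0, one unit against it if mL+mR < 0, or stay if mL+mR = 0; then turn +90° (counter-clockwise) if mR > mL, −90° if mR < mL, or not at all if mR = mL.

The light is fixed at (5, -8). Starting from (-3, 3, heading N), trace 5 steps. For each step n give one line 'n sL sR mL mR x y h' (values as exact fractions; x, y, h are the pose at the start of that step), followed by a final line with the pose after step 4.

n=0: pose=(-3,3,N); sL=8/9, sR=200/193; mL=-3344/1737, mR=644/1737; mL+mR=-300/193 → advance -1; mR−mL=3988/1737 → turn +1·90°
n=1: pose=(-3,2,W); sL=100/81, sR=100/101; mL=-18200/8181, mR=6050/8181; mL+mR=-150/101 → advance -1; mR−mL=24250/8181 → turn +1·90°
n=2: pose=(-2,2,S); sL=200/117, sR=40/29; mL=-10480/3393, mR=3460/3393; mL+mR=-60/29 → advance -1; mR−mL=13940/3393 → turn +1·90°
n=3: pose=(-2,3,E); sL=10/9, sR=25/17; mL=-395/153, mR=115/306; mL+mR=-75/34 → advance -1; mR−mL=905/306 → turn +1·90°
n=4: pose=(-3,3,N); sL=8/9, sR=200/193; mL=-3344/1737, mR=644/1737; mL+mR=-300/193 → advance -1; mR−mL=3988/1737 → turn +1·90°

0 8/9 200/193 -3344/1737 644/1737 -3 3 N
1 100/81 100/101 -18200/8181 6050/8181 -3 2 W
2 200/117 40/29 -10480/3393 3460/3393 -2 2 S
3 10/9 25/17 -395/153 115/306 -2 3 E
4 8/9 200/193 -3344/1737 644/1737 -3 3 N
final -3 2 W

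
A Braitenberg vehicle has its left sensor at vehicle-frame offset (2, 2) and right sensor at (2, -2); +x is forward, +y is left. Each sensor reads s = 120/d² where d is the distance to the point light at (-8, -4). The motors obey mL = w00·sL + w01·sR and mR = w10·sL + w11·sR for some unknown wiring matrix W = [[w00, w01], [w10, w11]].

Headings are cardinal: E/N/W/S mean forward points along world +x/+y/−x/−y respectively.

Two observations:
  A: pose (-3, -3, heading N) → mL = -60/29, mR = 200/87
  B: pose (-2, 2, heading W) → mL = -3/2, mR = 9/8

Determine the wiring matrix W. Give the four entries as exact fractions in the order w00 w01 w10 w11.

obs A: pose=(-3,-3,N) → sL=20/3, sR=60/29, mL=-60/29, mR=200/87
obs B: pose=(-2,2,W) → sL=15/4, sR=3/2, mL=-3/2, mR=9/8
sensor matrix S = [[20/3, 60/29], [15/4, 3/2]]; det S = 65/29
solve [mL_A; mL_B] = S·[w00; w01] and [mR_A; mR_B] = S·[w10; w11]:
  w00 = 0, w01 = -1, w10 = 1/2, w11 = -1/2

0 -1 1/2 -1/2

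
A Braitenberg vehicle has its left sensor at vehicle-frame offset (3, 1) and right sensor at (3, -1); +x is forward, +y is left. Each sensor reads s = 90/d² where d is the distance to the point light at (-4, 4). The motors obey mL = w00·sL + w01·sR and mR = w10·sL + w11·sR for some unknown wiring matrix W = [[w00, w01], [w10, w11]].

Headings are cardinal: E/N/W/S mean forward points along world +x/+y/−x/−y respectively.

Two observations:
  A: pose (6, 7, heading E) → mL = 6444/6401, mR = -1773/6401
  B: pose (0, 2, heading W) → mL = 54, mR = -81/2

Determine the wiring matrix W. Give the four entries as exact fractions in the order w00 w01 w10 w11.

obs A: pose=(6,7,E) → sL=18/37, sR=90/173, mL=6444/6401, mR=-1773/6401
obs B: pose=(0,2,W) → sL=9, sR=45, mL=54, mR=-81/2
sensor matrix S = [[18/37, 90/173], [9, 45]]; det S = 110160/6401
solve [mL_A; mL_B] = S·[w00; w01] and [mR_A; mR_B] = S·[w10; w11]:
  w00 = 1, w01 = 1, w10 = 1/2, w11 = -1

1 1 1/2 -1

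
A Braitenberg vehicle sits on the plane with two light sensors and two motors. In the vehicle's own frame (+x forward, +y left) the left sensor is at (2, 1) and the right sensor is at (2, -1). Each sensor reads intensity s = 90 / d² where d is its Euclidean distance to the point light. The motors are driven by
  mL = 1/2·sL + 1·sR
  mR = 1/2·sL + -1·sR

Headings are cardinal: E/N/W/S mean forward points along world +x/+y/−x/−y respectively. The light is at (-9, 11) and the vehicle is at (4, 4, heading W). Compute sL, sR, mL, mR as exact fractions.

18/37 90/157 4743/5809 -1917/5809

left sensor world pos  = (2, 3); dL² = 185
right sensor world pos = (2, 5); dR² = 157
sL = 90/185 = 18/37
sR = 90/157 = 90/157
mL = 1/2·sL + 1·sR = 4743/5809
mR = 1/2·sL + -1·sR = -1917/5809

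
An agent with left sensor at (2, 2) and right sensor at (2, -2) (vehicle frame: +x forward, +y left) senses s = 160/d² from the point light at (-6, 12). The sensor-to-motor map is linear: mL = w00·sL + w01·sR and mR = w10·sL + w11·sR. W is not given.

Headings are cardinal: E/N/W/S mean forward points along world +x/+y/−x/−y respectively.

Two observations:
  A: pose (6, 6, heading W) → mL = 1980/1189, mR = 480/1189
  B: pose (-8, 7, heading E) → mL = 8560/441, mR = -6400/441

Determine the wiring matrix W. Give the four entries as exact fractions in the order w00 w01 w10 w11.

1 1/2 -1 1

obs A: pose=(6,6,W) → sL=40/41, sR=40/29, mL=1980/1189, mR=480/1189
obs B: pose=(-8,7,E) → sL=160/9, sR=160/49, mL=8560/441, mR=-6400/441
sensor matrix S = [[40/41, 40/29], [160/9, 160/49]]; det S = -11187200/524349
solve [mL_A; mL_B] = S·[w00; w01] and [mR_A; mR_B] = S·[w10; w11]:
  w00 = 1, w01 = 1/2, w10 = -1, w11 = 1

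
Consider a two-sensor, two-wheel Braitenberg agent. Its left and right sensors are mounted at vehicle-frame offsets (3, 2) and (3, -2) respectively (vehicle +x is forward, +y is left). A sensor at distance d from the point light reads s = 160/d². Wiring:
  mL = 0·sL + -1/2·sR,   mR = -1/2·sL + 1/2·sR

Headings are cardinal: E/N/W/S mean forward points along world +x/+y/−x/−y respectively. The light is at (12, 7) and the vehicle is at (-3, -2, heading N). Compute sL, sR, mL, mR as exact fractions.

32/65 32/41 -16/41 384/2665

left sensor world pos  = (-5, 1); dL² = 325
right sensor world pos = (-1, 1); dR² = 205
sL = 160/325 = 32/65
sR = 160/205 = 32/41
mL = 0·sL + -1/2·sR = -16/41
mR = -1/2·sL + 1/2·sR = 384/2665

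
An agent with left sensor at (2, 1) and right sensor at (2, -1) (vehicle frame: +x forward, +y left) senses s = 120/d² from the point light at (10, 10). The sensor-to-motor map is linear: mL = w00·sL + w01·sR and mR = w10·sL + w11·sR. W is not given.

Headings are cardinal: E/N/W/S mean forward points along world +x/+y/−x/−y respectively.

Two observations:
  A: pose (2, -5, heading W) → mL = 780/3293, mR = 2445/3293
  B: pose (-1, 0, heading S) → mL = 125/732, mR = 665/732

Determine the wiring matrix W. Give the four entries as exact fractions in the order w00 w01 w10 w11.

-1/2 1 1 1

obs A: pose=(2,-5,W) → sL=30/89, sR=15/37, mL=780/3293, mR=2445/3293
obs B: pose=(-1,0,S) → sL=30/61, sR=5/12, mL=125/732, mR=665/732
sensor matrix S = [[30/89, 15/37], [30/61, 5/12]]; det S = -23675/401746
solve [mL_A; mL_B] = S·[w00; w01] and [mR_A; mR_B] = S·[w10; w11]:
  w00 = -1/2, w01 = 1, w10 = 1, w11 = 1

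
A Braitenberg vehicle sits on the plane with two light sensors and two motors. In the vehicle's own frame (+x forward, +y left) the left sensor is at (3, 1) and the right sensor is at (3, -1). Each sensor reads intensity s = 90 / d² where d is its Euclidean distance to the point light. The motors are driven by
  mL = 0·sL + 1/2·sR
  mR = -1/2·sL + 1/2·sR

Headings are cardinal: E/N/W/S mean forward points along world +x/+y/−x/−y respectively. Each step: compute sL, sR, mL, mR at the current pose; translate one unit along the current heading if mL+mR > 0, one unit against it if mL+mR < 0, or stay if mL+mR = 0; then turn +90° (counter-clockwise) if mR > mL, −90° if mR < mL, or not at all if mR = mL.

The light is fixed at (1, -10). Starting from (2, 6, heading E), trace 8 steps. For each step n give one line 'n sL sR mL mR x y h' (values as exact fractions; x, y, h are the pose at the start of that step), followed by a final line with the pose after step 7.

n=0: pose=(2,6,E); sL=18/61, sR=90/241; mL=45/241, mR=576/14701; mL+mR=3321/14701 → advance +1; mR−mL=-9/61 → turn -1·90°
n=1: pose=(3,6,S); sL=45/89, sR=9/17; mL=9/34, mR=18/1513; mL+mR=837/3026 → advance +1; mR−mL=-45/178 → turn -1·90°
n=2: pose=(3,5,W); sL=90/197, sR=90/257; mL=45/257, mR=-2700/50629; mL+mR=6165/50629 → advance +1; mR−mL=-45/197 → turn -1·90°
n=3: pose=(2,5,N); sL=5/18, sR=45/164; mL=45/328, mR=-5/2952; mL+mR=50/369 → advance +1; mR−mL=-5/36 → turn -1·90°
n=4: pose=(2,6,E); sL=18/61, sR=90/241; mL=45/241, mR=576/14701; mL+mR=3321/14701 → advance +1; mR−mL=-9/61 → turn -1·90°
n=5: pose=(3,6,S); sL=45/89, sR=9/17; mL=9/34, mR=18/1513; mL+mR=837/3026 → advance +1; mR−mL=-45/178 → turn -1·90°
n=6: pose=(3,5,W); sL=90/197, sR=90/257; mL=45/257, mR=-2700/50629; mL+mR=6165/50629 → advance +1; mR−mL=-45/197 → turn -1·90°
n=7: pose=(2,5,N); sL=5/18, sR=45/164; mL=45/328, mR=-5/2952; mL+mR=50/369 → advance +1; mR−mL=-5/36 → turn -1·90°

0 18/61 90/241 45/241 576/14701 2 6 E
1 45/89 9/17 9/34 18/1513 3 6 S
2 90/197 90/257 45/257 -2700/50629 3 5 W
3 5/18 45/164 45/328 -5/2952 2 5 N
4 18/61 90/241 45/241 576/14701 2 6 E
5 45/89 9/17 9/34 18/1513 3 6 S
6 90/197 90/257 45/257 -2700/50629 3 5 W
7 5/18 45/164 45/328 -5/2952 2 5 N
final 2 6 E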